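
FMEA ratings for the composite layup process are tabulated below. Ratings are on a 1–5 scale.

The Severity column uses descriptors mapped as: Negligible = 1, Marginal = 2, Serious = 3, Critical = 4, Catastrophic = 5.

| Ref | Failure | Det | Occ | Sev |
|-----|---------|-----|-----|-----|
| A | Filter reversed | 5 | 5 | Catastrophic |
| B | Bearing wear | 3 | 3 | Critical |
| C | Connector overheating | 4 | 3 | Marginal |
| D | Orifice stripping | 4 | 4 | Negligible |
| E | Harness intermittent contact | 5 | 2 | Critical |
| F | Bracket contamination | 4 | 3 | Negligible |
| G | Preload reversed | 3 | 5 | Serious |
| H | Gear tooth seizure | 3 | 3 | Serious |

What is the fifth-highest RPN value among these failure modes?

27

RPN = Severity × Occurrence × Detection:
  A: 5 × 5 × 5 = 125
  B: 4 × 3 × 3 = 36
  C: 2 × 3 × 4 = 24
  D: 1 × 4 × 4 = 16
  E: 4 × 2 × 5 = 40
  F: 1 × 3 × 4 = 12
  G: 3 × 5 × 3 = 45
  H: 3 × 3 × 3 = 27
Sorted descending: 125, 45, 40, 36, 27, 24, 16, 12.
The fifth-highest RPN is 27 (H).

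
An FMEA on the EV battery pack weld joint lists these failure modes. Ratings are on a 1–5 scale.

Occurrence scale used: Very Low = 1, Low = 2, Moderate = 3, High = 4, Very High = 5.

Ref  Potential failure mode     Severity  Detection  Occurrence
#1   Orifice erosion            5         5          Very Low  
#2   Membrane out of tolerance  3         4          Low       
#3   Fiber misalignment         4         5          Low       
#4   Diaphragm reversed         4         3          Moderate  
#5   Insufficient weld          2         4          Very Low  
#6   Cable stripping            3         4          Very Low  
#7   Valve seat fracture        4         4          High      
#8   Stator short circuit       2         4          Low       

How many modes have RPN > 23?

RPN = Severity × Occurrence × Detection:
  #1: 5 × 1 × 5 = 25
  #2: 3 × 2 × 4 = 24
  #3: 4 × 2 × 5 = 40
  #4: 4 × 3 × 3 = 36
  #5: 2 × 1 × 4 = 8
  #6: 3 × 1 × 4 = 12
  #7: 4 × 4 × 4 = 64
  #8: 2 × 2 × 4 = 16
Modes with RPN > 23: #1 (25), #2 (24), #3 (40), #4 (36), #7 (64) → 5.

5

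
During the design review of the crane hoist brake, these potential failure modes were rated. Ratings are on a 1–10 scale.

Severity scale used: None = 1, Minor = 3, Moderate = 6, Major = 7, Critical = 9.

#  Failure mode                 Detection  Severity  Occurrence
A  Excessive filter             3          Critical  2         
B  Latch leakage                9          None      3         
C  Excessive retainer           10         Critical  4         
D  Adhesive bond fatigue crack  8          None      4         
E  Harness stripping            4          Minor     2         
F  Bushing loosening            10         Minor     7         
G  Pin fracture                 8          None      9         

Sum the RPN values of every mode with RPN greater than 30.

RPN = Severity × Occurrence × Detection:
  A: 9 × 2 × 3 = 54
  B: 1 × 3 × 9 = 27
  C: 9 × 4 × 10 = 360
  D: 1 × 4 × 8 = 32
  E: 3 × 2 × 4 = 24
  F: 3 × 7 × 10 = 210
  G: 1 × 9 × 8 = 72
RPN > 30: A (54), C (360), D (32), F (210), G (72).
Sum: 54 + 360 + 32 + 210 + 72 = 728.

728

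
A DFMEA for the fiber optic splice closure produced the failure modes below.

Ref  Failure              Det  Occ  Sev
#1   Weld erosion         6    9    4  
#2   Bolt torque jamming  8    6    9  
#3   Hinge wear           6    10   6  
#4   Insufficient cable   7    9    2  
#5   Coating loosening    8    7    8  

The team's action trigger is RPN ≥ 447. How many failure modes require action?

1

RPN = Severity × Occurrence × Detection:
  #1: 4 × 9 × 6 = 216
  #2: 9 × 6 × 8 = 432
  #3: 6 × 10 × 6 = 360
  #4: 2 × 9 × 7 = 126
  #5: 8 × 7 × 8 = 448
Modes with RPN ≥ 447: #5 (448) → 1.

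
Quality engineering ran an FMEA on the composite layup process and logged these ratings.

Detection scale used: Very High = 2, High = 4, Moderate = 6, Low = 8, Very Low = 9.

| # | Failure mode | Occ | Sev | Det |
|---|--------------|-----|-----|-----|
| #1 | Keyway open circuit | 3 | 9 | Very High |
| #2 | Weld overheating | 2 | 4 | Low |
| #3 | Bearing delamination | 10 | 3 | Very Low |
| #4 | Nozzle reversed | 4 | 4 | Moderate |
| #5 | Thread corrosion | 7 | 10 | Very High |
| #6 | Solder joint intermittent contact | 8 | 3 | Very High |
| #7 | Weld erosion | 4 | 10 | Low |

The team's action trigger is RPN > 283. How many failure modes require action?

RPN = Severity × Occurrence × Detection:
  #1: 9 × 3 × 2 = 54
  #2: 4 × 2 × 8 = 64
  #3: 3 × 10 × 9 = 270
  #4: 4 × 4 × 6 = 96
  #5: 10 × 7 × 2 = 140
  #6: 3 × 8 × 2 = 48
  #7: 10 × 4 × 8 = 320
Modes with RPN > 283: #7 (320) → 1.

1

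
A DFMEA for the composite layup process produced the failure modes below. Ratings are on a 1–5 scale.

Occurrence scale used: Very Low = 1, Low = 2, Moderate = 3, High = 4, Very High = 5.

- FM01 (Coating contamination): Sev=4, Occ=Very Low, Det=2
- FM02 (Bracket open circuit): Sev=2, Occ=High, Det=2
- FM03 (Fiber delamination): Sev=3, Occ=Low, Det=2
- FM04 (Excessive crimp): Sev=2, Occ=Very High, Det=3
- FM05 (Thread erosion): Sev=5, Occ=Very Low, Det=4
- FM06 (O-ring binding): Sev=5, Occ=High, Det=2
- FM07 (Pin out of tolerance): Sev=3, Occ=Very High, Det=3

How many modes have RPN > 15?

RPN = Severity × Occurrence × Detection:
  FM01: 4 × 1 × 2 = 8
  FM02: 2 × 4 × 2 = 16
  FM03: 3 × 2 × 2 = 12
  FM04: 2 × 5 × 3 = 30
  FM05: 5 × 1 × 4 = 20
  FM06: 5 × 4 × 2 = 40
  FM07: 3 × 5 × 3 = 45
Modes with RPN > 15: FM02 (16), FM04 (30), FM05 (20), FM06 (40), FM07 (45) → 5.

5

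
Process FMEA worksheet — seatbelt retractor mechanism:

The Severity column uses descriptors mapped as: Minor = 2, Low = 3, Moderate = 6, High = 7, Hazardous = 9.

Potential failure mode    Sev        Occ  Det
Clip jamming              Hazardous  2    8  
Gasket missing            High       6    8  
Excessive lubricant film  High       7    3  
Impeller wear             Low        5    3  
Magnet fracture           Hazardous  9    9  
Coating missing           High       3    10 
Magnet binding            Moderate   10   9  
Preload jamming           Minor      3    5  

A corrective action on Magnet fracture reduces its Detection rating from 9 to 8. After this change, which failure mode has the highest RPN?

Magnet fracture

RPN = Severity × Occurrence × Detection:
  Clip jamming: 9 × 2 × 8 = 144
  Gasket missing: 7 × 6 × 8 = 336
  Excessive lubricant film: 7 × 7 × 3 = 147
  Impeller wear: 3 × 5 × 3 = 45
  Magnet fracture: 9 × 9 × 9 = 729
  Coating missing: 7 × 3 × 10 = 210
  Magnet binding: 6 × 10 × 9 = 540
  Preload jamming: 2 × 3 × 5 = 30
After action: Magnet fracture → 9 × 9 × 8 = 648.
Revised RPNs: Magnet fracture=648, Magnet binding=540, Gasket missing=336, Coating missing=210, Excessive lubricant film=147, Clip jamming=144, Impeller wear=45, Preload jamming=30.
Highest is now Magnet fracture (648).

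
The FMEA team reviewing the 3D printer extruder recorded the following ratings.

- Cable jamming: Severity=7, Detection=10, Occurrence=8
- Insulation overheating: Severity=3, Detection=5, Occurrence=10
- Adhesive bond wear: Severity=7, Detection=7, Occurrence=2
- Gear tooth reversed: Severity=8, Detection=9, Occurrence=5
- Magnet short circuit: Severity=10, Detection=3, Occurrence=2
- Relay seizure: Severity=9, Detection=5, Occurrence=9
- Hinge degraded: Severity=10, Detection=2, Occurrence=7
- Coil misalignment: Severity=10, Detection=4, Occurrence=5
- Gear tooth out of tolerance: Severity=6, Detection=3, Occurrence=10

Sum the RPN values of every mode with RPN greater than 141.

RPN = Severity × Occurrence × Detection:
  Cable jamming: 7 × 8 × 10 = 560
  Insulation overheating: 3 × 10 × 5 = 150
  Adhesive bond wear: 7 × 2 × 7 = 98
  Gear tooth reversed: 8 × 5 × 9 = 360
  Magnet short circuit: 10 × 2 × 3 = 60
  Relay seizure: 9 × 9 × 5 = 405
  Hinge degraded: 10 × 7 × 2 = 140
  Coil misalignment: 10 × 5 × 4 = 200
  Gear tooth out of tolerance: 6 × 10 × 3 = 180
RPN > 141: Cable jamming (560), Insulation overheating (150), Gear tooth reversed (360), Relay seizure (405), Coil misalignment (200), Gear tooth out of tolerance (180).
Sum: 560 + 150 + 360 + 405 + 200 + 180 = 1855.

1855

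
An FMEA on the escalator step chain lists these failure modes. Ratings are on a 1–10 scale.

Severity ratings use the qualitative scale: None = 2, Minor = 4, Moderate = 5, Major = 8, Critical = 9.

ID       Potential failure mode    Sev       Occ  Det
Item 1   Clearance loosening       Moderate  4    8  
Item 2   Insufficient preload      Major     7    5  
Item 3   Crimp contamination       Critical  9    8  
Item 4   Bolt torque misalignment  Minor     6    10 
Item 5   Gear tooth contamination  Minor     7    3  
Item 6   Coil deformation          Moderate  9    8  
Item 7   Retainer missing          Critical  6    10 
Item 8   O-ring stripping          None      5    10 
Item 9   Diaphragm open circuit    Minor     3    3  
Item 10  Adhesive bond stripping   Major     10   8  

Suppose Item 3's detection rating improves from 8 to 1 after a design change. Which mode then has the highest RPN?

Item 10

RPN = Severity × Occurrence × Detection:
  Item 1: 5 × 4 × 8 = 160
  Item 2: 8 × 7 × 5 = 280
  Item 3: 9 × 9 × 8 = 648
  Item 4: 4 × 6 × 10 = 240
  Item 5: 4 × 7 × 3 = 84
  Item 6: 5 × 9 × 8 = 360
  Item 7: 9 × 6 × 10 = 540
  Item 8: 2 × 5 × 10 = 100
  Item 9: 4 × 3 × 3 = 36
  Item 10: 8 × 10 × 8 = 640
After action: Item 3 → 9 × 9 × 1 = 81.
Revised RPNs: Item 10=640, Item 7=540, Item 6=360, Item 2=280, Item 4=240, Item 1=160, Item 8=100, Item 5=84, Item 3=81, Item 9=36.
Highest is now Item 10 (640).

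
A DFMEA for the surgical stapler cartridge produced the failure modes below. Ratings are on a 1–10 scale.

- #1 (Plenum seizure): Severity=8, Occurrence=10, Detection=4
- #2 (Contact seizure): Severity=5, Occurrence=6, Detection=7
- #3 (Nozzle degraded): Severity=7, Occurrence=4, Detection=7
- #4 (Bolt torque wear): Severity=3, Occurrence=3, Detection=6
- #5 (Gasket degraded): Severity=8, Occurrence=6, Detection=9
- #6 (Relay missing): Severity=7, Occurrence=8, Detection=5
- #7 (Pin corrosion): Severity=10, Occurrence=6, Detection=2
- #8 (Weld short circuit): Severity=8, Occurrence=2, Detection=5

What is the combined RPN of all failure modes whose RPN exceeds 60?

RPN = Severity × Occurrence × Detection:
  #1: 8 × 10 × 4 = 320
  #2: 5 × 6 × 7 = 210
  #3: 7 × 4 × 7 = 196
  #4: 3 × 3 × 6 = 54
  #5: 8 × 6 × 9 = 432
  #6: 7 × 8 × 5 = 280
  #7: 10 × 6 × 2 = 120
  #8: 8 × 2 × 5 = 80
RPN > 60: #1 (320), #2 (210), #3 (196), #5 (432), #6 (280), #7 (120), #8 (80).
Sum: 320 + 210 + 196 + 432 + 280 + 120 + 80 = 1638.

1638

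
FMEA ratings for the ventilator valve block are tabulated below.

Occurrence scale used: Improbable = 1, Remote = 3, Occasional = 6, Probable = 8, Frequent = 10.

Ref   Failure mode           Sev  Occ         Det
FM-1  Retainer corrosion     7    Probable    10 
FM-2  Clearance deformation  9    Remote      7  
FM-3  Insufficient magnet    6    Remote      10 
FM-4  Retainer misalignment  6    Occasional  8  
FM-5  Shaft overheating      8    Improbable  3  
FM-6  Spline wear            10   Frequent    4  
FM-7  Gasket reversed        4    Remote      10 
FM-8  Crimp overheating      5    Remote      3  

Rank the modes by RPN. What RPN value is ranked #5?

180

RPN = Severity × Occurrence × Detection:
  FM-1: 7 × 8 × 10 = 560
  FM-2: 9 × 3 × 7 = 189
  FM-3: 6 × 3 × 10 = 180
  FM-4: 6 × 6 × 8 = 288
  FM-5: 8 × 1 × 3 = 24
  FM-6: 10 × 10 × 4 = 400
  FM-7: 4 × 3 × 10 = 120
  FM-8: 5 × 3 × 3 = 45
Sorted descending: 560, 400, 288, 189, 180, 120, 45, 24.
The fifth-highest RPN is 180 (FM-3).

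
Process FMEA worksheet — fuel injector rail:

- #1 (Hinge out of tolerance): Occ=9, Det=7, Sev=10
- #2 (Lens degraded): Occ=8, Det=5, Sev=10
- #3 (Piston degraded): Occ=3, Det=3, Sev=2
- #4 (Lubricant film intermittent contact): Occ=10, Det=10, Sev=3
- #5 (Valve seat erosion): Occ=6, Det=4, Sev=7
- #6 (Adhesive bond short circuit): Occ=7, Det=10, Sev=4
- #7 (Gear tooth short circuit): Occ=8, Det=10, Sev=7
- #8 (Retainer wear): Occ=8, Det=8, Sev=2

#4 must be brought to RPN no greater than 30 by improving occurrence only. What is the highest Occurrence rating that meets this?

#4: S=3, O=10, D=10 → current RPN = 300.
Fixed product = 30. Need 30 × O ≤ 30, so O ≤ 30/30 = 1.00.
Maximum integer Occurrence rating = 1 (gives RPN 30; O=2 would give 60 > 30).

1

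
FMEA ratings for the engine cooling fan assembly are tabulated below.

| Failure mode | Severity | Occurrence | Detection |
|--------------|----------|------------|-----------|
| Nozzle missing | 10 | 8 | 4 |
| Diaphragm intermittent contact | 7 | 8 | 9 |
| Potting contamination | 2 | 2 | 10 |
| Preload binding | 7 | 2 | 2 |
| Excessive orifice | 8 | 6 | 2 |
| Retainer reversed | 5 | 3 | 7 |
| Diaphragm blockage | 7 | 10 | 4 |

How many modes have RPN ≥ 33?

RPN = Severity × Occurrence × Detection:
  Nozzle missing: 10 × 8 × 4 = 320
  Diaphragm intermittent contact: 7 × 8 × 9 = 504
  Potting contamination: 2 × 2 × 10 = 40
  Preload binding: 7 × 2 × 2 = 28
  Excessive orifice: 8 × 6 × 2 = 96
  Retainer reversed: 5 × 3 × 7 = 105
  Diaphragm blockage: 7 × 10 × 4 = 280
Modes with RPN ≥ 33: Nozzle missing (320), Diaphragm intermittent contact (504), Potting contamination (40), Excessive orifice (96), Retainer reversed (105), Diaphragm blockage (280) → 6.

6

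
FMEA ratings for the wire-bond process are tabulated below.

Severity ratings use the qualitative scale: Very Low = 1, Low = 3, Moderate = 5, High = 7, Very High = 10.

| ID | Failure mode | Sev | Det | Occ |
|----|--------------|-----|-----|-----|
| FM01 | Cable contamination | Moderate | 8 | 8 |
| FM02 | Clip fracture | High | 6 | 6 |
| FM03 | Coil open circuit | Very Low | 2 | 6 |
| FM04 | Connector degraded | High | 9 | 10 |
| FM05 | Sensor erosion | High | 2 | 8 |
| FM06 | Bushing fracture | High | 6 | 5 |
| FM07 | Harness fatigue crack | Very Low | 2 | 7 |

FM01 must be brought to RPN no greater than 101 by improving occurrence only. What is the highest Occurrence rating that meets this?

2

FM01: S=5, O=8, D=8 → current RPN = 320.
Fixed product = 40. Need 40 × O ≤ 101, so O ≤ 101/40 = 2.52.
Maximum integer Occurrence rating = 2 (gives RPN 80; O=3 would give 120 > 101).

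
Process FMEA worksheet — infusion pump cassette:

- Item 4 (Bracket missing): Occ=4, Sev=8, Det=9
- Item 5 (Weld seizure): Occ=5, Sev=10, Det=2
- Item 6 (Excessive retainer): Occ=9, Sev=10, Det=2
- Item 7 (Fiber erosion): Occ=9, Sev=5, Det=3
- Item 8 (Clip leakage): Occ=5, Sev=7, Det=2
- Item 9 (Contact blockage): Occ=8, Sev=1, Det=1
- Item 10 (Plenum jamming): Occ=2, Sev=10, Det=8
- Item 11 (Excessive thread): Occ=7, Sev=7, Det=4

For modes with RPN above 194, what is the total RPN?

484

RPN = Severity × Occurrence × Detection:
  Item 4: 8 × 4 × 9 = 288
  Item 5: 10 × 5 × 2 = 100
  Item 6: 10 × 9 × 2 = 180
  Item 7: 5 × 9 × 3 = 135
  Item 8: 7 × 5 × 2 = 70
  Item 9: 1 × 8 × 1 = 8
  Item 10: 10 × 2 × 8 = 160
  Item 11: 7 × 7 × 4 = 196
RPN > 194: Item 4 (288), Item 11 (196).
Sum: 288 + 196 = 484.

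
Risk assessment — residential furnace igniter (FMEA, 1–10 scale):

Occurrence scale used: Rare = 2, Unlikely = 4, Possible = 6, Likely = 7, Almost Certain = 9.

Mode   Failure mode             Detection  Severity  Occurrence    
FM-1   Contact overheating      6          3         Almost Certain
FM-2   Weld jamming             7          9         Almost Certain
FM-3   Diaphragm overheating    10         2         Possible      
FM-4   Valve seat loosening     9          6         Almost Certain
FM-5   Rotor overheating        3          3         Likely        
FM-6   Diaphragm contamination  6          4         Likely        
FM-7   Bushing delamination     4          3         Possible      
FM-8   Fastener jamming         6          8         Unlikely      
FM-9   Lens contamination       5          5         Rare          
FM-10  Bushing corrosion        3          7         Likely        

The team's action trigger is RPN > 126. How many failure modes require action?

RPN = Severity × Occurrence × Detection:
  FM-1: 3 × 9 × 6 = 162
  FM-2: 9 × 9 × 7 = 567
  FM-3: 2 × 6 × 10 = 120
  FM-4: 6 × 9 × 9 = 486
  FM-5: 3 × 7 × 3 = 63
  FM-6: 4 × 7 × 6 = 168
  FM-7: 3 × 6 × 4 = 72
  FM-8: 8 × 4 × 6 = 192
  FM-9: 5 × 2 × 5 = 50
  FM-10: 7 × 7 × 3 = 147
Modes with RPN > 126: FM-1 (162), FM-2 (567), FM-4 (486), FM-6 (168), FM-8 (192), FM-10 (147) → 6.

6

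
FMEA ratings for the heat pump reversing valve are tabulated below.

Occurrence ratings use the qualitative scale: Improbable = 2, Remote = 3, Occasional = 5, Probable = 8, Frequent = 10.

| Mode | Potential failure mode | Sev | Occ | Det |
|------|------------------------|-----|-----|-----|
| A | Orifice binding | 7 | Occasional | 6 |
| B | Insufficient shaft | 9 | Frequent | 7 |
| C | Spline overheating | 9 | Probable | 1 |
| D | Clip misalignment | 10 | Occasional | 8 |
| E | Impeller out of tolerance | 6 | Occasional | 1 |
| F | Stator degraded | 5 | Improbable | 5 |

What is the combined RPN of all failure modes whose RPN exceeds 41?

1362

RPN = Severity × Occurrence × Detection:
  A: 7 × 5 × 6 = 210
  B: 9 × 10 × 7 = 630
  C: 9 × 8 × 1 = 72
  D: 10 × 5 × 8 = 400
  E: 6 × 5 × 1 = 30
  F: 5 × 2 × 5 = 50
RPN > 41: A (210), B (630), C (72), D (400), F (50).
Sum: 210 + 630 + 72 + 400 + 50 = 1362.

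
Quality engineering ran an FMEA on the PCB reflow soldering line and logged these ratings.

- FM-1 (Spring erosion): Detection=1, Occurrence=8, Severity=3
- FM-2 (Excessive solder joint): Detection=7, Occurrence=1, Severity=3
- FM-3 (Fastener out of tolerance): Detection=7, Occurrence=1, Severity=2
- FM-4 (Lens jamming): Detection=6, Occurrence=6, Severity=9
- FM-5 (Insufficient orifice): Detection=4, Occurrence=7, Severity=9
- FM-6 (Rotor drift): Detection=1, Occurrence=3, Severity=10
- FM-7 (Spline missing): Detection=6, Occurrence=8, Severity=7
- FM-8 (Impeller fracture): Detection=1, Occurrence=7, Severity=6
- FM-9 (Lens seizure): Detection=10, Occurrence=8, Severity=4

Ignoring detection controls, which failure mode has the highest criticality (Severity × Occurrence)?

FM-5

Criticality = Severity × Occurrence:
  FM-1: 3 × 8 = 24
  FM-2: 3 × 1 = 3
  FM-3: 2 × 1 = 2
  FM-4: 9 × 6 = 54
  FM-5: 9 × 7 = 63
  FM-6: 10 × 3 = 30
  FM-7: 7 × 8 = 56
  FM-8: 6 × 7 = 42
  FM-9: 4 × 8 = 32
Highest criticality is 63 → FM-5.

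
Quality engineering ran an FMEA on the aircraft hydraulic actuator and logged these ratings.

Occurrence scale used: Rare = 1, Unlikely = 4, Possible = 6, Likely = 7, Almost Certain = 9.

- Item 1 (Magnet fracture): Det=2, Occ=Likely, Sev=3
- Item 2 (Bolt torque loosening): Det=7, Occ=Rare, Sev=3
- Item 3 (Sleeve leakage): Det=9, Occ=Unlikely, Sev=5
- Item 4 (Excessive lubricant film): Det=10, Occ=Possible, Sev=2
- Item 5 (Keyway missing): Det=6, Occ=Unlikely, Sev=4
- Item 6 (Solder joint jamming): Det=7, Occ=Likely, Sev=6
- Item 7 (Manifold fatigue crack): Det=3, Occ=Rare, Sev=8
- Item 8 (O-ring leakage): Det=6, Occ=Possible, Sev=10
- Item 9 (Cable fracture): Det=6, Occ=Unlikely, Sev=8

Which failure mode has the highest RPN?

Item 8

RPN = Severity × Occurrence × Detection:
  Item 1: 3 × 7 × 2 = 42
  Item 2: 3 × 1 × 7 = 21
  Item 3: 5 × 4 × 9 = 180
  Item 4: 2 × 6 × 10 = 120
  Item 5: 4 × 4 × 6 = 96
  Item 6: 6 × 7 × 7 = 294
  Item 7: 8 × 1 × 3 = 24
  Item 8: 10 × 6 × 6 = 360
  Item 9: 8 × 4 × 6 = 192
Highest RPN is 360 → Item 8.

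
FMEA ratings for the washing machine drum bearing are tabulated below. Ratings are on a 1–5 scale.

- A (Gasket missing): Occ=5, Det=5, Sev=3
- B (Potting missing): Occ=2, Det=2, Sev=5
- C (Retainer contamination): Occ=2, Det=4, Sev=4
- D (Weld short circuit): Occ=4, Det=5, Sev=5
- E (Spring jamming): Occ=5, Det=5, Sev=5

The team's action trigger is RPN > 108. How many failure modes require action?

RPN = Severity × Occurrence × Detection:
  A: 3 × 5 × 5 = 75
  B: 5 × 2 × 2 = 20
  C: 4 × 2 × 4 = 32
  D: 5 × 4 × 5 = 100
  E: 5 × 5 × 5 = 125
Modes with RPN > 108: E (125) → 1.

1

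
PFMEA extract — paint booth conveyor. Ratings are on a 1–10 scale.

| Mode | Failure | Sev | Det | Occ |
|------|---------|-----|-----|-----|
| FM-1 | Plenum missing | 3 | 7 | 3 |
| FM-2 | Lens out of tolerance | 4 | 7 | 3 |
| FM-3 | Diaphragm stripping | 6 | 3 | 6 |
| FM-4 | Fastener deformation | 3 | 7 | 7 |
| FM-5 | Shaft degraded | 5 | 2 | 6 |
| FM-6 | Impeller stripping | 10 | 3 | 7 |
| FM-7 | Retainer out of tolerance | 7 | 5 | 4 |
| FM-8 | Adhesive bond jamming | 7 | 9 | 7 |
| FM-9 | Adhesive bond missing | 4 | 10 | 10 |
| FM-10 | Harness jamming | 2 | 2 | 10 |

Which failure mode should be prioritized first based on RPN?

FM-8

RPN = Severity × Occurrence × Detection:
  FM-1: 3 × 3 × 7 = 63
  FM-2: 4 × 3 × 7 = 84
  FM-3: 6 × 6 × 3 = 108
  FM-4: 3 × 7 × 7 = 147
  FM-5: 5 × 6 × 2 = 60
  FM-6: 10 × 7 × 3 = 210
  FM-7: 7 × 4 × 5 = 140
  FM-8: 7 × 7 × 9 = 441
  FM-9: 4 × 10 × 10 = 400
  FM-10: 2 × 10 × 2 = 40
Highest RPN is 441 → FM-8.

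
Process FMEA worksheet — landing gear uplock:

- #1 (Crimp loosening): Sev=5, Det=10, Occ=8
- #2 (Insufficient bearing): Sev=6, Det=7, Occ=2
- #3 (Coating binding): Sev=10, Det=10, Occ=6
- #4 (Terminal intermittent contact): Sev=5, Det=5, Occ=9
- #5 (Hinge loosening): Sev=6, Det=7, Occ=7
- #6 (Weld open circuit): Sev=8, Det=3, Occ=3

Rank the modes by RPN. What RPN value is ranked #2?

RPN = Severity × Occurrence × Detection:
  #1: 5 × 8 × 10 = 400
  #2: 6 × 2 × 7 = 84
  #3: 10 × 6 × 10 = 600
  #4: 5 × 9 × 5 = 225
  #5: 6 × 7 × 7 = 294
  #6: 8 × 3 × 3 = 72
Sorted descending: 600, 400, 294, 225, 84, 72.
The second-highest RPN is 400 (#1).

400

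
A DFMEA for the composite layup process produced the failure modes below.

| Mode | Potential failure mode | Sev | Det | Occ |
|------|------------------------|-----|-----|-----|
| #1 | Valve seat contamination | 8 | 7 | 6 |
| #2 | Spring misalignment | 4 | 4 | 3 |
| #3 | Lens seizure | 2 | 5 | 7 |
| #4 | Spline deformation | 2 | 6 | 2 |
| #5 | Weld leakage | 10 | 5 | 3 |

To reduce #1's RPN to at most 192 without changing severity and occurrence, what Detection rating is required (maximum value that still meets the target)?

#1: S=8, O=6, D=7 → current RPN = 336.
Fixed product = 48. Need 48 × D ≤ 192, so D ≤ 192/48 = 4.00.
Maximum integer Detection rating = 4 (gives RPN 192; D=5 would give 240 > 192).

4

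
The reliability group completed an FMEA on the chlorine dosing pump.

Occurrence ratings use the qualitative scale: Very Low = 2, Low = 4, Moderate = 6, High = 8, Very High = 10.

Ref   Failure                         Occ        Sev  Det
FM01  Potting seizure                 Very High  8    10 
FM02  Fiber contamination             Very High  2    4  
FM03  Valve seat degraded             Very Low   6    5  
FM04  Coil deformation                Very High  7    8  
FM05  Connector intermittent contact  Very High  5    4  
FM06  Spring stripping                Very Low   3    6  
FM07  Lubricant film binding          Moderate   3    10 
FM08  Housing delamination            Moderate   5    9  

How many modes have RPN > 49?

7

RPN = Severity × Occurrence × Detection:
  FM01: 8 × 10 × 10 = 800
  FM02: 2 × 10 × 4 = 80
  FM03: 6 × 2 × 5 = 60
  FM04: 7 × 10 × 8 = 560
  FM05: 5 × 10 × 4 = 200
  FM06: 3 × 2 × 6 = 36
  FM07: 3 × 6 × 10 = 180
  FM08: 5 × 6 × 9 = 270
Modes with RPN > 49: FM01 (800), FM02 (80), FM03 (60), FM04 (560), FM05 (200), FM07 (180), FM08 (270) → 7.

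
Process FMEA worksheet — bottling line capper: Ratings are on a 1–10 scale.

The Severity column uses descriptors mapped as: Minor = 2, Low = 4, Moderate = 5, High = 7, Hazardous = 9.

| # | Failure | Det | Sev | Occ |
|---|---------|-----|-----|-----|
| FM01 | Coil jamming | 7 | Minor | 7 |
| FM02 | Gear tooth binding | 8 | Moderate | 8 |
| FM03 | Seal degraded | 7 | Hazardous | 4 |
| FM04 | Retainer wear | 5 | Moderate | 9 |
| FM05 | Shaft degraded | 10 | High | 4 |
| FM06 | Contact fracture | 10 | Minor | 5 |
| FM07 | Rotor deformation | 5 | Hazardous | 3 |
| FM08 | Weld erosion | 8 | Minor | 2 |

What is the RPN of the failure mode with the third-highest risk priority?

RPN = Severity × Occurrence × Detection:
  FM01: 2 × 7 × 7 = 98
  FM02: 5 × 8 × 8 = 320
  FM03: 9 × 4 × 7 = 252
  FM04: 5 × 9 × 5 = 225
  FM05: 7 × 4 × 10 = 280
  FM06: 2 × 5 × 10 = 100
  FM07: 9 × 3 × 5 = 135
  FM08: 2 × 2 × 8 = 32
Sorted descending: 320, 280, 252, 225, 135, 100, 98, 32.
The third-highest RPN is 252 (FM03).

252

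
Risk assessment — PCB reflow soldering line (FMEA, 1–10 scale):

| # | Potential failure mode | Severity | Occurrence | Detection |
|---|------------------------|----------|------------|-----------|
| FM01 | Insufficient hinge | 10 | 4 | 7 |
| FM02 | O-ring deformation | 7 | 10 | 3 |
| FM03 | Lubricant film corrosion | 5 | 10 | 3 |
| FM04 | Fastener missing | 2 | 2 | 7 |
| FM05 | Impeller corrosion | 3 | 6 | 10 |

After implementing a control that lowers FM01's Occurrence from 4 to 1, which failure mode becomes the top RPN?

RPN = Severity × Occurrence × Detection:
  FM01: 10 × 4 × 7 = 280
  FM02: 7 × 10 × 3 = 210
  FM03: 5 × 10 × 3 = 150
  FM04: 2 × 2 × 7 = 28
  FM05: 3 × 6 × 10 = 180
After action: FM01 → 10 × 1 × 7 = 70.
Revised RPNs: FM02=210, FM05=180, FM03=150, FM01=70, FM04=28.
Highest is now FM02 (210).

FM02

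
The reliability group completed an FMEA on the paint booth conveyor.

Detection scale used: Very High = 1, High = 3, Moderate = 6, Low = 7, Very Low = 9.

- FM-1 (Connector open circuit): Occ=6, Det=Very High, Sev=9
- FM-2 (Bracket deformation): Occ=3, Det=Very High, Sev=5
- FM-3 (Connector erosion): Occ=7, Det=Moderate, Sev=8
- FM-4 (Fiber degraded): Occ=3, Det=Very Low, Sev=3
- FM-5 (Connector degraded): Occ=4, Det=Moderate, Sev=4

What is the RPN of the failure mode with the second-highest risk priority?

96

RPN = Severity × Occurrence × Detection:
  FM-1: 9 × 6 × 1 = 54
  FM-2: 5 × 3 × 1 = 15
  FM-3: 8 × 7 × 6 = 336
  FM-4: 3 × 3 × 9 = 81
  FM-5: 4 × 4 × 6 = 96
Sorted descending: 336, 96, 81, 54, 15.
The second-highest RPN is 96 (FM-5).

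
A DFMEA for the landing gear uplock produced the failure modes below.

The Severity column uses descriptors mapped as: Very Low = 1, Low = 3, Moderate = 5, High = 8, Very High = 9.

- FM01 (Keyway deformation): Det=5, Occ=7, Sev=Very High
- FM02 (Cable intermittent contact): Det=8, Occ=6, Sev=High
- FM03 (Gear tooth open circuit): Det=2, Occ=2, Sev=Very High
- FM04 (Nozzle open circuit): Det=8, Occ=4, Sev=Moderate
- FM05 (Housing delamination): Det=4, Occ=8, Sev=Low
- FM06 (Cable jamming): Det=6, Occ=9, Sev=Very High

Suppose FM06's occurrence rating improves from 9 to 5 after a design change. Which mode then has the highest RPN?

RPN = Severity × Occurrence × Detection:
  FM01: 9 × 7 × 5 = 315
  FM02: 8 × 6 × 8 = 384
  FM03: 9 × 2 × 2 = 36
  FM04: 5 × 4 × 8 = 160
  FM05: 3 × 8 × 4 = 96
  FM06: 9 × 9 × 6 = 486
After action: FM06 → 9 × 5 × 6 = 270.
Revised RPNs: FM02=384, FM01=315, FM06=270, FM04=160, FM05=96, FM03=36.
Highest is now FM02 (384).

FM02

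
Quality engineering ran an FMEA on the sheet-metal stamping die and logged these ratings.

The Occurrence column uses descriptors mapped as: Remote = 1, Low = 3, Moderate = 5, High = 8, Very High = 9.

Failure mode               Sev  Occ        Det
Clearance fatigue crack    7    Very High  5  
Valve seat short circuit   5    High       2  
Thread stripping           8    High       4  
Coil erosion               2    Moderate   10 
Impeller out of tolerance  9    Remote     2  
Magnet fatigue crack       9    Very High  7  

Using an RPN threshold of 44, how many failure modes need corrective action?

RPN = Severity × Occurrence × Detection:
  Clearance fatigue crack: 7 × 9 × 5 = 315
  Valve seat short circuit: 5 × 8 × 2 = 80
  Thread stripping: 8 × 8 × 4 = 256
  Coil erosion: 2 × 5 × 10 = 100
  Impeller out of tolerance: 9 × 1 × 2 = 18
  Magnet fatigue crack: 9 × 9 × 7 = 567
Modes with RPN ≥ 44: Clearance fatigue crack (315), Valve seat short circuit (80), Thread stripping (256), Coil erosion (100), Magnet fatigue crack (567) → 5.

5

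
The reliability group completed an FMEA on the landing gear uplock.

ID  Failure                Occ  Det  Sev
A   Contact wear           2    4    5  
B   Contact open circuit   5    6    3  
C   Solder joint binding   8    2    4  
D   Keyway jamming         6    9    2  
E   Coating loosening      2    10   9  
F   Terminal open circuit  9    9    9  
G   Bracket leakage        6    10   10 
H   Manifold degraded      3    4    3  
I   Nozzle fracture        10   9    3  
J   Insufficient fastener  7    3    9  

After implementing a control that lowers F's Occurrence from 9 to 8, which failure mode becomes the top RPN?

RPN = Severity × Occurrence × Detection:
  A: 5 × 2 × 4 = 40
  B: 3 × 5 × 6 = 90
  C: 4 × 8 × 2 = 64
  D: 2 × 6 × 9 = 108
  E: 9 × 2 × 10 = 180
  F: 9 × 9 × 9 = 729
  G: 10 × 6 × 10 = 600
  H: 3 × 3 × 4 = 36
  I: 3 × 10 × 9 = 270
  J: 9 × 7 × 3 = 189
After action: F → 9 × 8 × 9 = 648.
Revised RPNs: F=648, G=600, I=270, J=189, E=180, D=108, B=90, C=64, A=40, H=36.
Highest is now F (648).

F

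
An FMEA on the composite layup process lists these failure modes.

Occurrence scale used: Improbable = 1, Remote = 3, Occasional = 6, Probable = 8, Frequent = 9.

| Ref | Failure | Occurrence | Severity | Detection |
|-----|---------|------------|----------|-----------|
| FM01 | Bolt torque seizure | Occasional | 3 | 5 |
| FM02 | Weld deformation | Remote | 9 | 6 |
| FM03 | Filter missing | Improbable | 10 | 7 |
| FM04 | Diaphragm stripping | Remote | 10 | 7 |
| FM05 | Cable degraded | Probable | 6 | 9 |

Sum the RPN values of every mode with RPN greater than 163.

642

RPN = Severity × Occurrence × Detection:
  FM01: 3 × 6 × 5 = 90
  FM02: 9 × 3 × 6 = 162
  FM03: 10 × 1 × 7 = 70
  FM04: 10 × 3 × 7 = 210
  FM05: 6 × 8 × 9 = 432
RPN > 163: FM04 (210), FM05 (432).
Sum: 210 + 432 = 642.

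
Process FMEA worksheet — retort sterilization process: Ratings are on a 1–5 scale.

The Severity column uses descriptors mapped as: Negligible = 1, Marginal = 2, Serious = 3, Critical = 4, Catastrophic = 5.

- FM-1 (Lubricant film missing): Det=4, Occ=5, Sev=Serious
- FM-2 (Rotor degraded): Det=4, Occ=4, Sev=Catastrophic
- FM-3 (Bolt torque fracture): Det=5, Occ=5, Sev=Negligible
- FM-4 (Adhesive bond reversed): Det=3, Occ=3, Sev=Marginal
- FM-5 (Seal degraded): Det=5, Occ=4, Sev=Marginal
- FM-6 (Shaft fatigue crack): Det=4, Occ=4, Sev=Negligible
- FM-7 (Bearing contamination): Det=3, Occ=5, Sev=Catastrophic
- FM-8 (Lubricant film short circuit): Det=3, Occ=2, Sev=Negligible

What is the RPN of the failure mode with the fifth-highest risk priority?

RPN = Severity × Occurrence × Detection:
  FM-1: 3 × 5 × 4 = 60
  FM-2: 5 × 4 × 4 = 80
  FM-3: 1 × 5 × 5 = 25
  FM-4: 2 × 3 × 3 = 18
  FM-5: 2 × 4 × 5 = 40
  FM-6: 1 × 4 × 4 = 16
  FM-7: 5 × 5 × 3 = 75
  FM-8: 1 × 2 × 3 = 6
Sorted descending: 80, 75, 60, 40, 25, 18, 16, 6.
The fifth-highest RPN is 25 (FM-3).

25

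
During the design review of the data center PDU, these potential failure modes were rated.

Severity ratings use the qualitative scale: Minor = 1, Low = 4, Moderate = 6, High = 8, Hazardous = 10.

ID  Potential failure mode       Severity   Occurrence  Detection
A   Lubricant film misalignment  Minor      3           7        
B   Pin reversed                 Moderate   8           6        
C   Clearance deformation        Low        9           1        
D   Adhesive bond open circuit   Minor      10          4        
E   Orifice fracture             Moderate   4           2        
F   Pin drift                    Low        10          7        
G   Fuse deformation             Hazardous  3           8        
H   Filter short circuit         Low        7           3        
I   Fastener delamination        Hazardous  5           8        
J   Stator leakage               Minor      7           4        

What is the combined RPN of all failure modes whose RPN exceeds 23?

RPN = Severity × Occurrence × Detection:
  A: 1 × 3 × 7 = 21
  B: 6 × 8 × 6 = 288
  C: 4 × 9 × 1 = 36
  D: 1 × 10 × 4 = 40
  E: 6 × 4 × 2 = 48
  F: 4 × 10 × 7 = 280
  G: 10 × 3 × 8 = 240
  H: 4 × 7 × 3 = 84
  I: 10 × 5 × 8 = 400
  J: 1 × 7 × 4 = 28
RPN > 23: B (288), C (36), D (40), E (48), F (280), G (240), H (84), I (400), J (28).
Sum: 288 + 36 + 40 + 48 + 280 + 240 + 84 + 400 + 28 = 1444.

1444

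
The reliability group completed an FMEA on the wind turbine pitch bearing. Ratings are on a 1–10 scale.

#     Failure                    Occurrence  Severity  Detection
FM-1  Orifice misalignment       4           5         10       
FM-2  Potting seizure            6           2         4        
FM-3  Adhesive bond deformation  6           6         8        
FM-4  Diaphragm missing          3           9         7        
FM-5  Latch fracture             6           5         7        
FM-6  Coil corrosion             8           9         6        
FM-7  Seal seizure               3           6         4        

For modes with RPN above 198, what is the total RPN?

1130

RPN = Severity × Occurrence × Detection:
  FM-1: 5 × 4 × 10 = 200
  FM-2: 2 × 6 × 4 = 48
  FM-3: 6 × 6 × 8 = 288
  FM-4: 9 × 3 × 7 = 189
  FM-5: 5 × 6 × 7 = 210
  FM-6: 9 × 8 × 6 = 432
  FM-7: 6 × 3 × 4 = 72
RPN > 198: FM-1 (200), FM-3 (288), FM-5 (210), FM-6 (432).
Sum: 200 + 288 + 210 + 432 = 1130.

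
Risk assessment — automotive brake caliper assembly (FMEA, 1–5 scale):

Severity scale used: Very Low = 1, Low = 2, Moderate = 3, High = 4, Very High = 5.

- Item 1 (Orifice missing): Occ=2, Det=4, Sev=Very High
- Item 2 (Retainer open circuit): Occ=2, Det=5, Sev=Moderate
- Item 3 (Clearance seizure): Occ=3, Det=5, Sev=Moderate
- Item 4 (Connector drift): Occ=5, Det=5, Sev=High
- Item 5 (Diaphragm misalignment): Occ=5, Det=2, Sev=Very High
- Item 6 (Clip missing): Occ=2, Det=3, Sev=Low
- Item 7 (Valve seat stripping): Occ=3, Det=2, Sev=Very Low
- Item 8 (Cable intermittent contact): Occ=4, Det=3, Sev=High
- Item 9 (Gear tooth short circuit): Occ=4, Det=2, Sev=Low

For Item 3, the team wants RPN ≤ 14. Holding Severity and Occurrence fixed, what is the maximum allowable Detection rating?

Item 3: S=3, O=3, D=5 → current RPN = 45.
Fixed product = 9. Need 9 × D ≤ 14, so D ≤ 14/9 = 1.56.
Maximum integer Detection rating = 1 (gives RPN 9; D=2 would give 18 > 14).

1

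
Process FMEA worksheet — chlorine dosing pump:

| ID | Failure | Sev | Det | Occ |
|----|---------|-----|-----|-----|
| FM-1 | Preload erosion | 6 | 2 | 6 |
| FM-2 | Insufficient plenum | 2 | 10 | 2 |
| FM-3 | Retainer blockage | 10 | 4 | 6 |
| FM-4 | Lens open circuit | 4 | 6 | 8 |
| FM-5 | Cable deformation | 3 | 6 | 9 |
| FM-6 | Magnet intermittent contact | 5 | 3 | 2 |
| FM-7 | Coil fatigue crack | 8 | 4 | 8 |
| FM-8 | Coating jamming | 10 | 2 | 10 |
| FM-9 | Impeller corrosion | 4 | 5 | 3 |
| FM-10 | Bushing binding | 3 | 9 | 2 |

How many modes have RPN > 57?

7

RPN = Severity × Occurrence × Detection:
  FM-1: 6 × 6 × 2 = 72
  FM-2: 2 × 2 × 10 = 40
  FM-3: 10 × 6 × 4 = 240
  FM-4: 4 × 8 × 6 = 192
  FM-5: 3 × 9 × 6 = 162
  FM-6: 5 × 2 × 3 = 30
  FM-7: 8 × 8 × 4 = 256
  FM-8: 10 × 10 × 2 = 200
  FM-9: 4 × 3 × 5 = 60
  FM-10: 3 × 2 × 9 = 54
Modes with RPN > 57: FM-1 (72), FM-3 (240), FM-4 (192), FM-5 (162), FM-7 (256), FM-8 (200), FM-9 (60) → 7.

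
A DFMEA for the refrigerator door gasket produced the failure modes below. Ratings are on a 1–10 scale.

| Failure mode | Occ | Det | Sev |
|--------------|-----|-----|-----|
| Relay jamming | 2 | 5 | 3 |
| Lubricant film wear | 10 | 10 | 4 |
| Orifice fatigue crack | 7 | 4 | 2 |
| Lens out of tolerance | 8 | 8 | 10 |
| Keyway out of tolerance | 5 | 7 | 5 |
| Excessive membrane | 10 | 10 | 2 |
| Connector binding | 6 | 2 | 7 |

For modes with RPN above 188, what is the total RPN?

1240

RPN = Severity × Occurrence × Detection:
  Relay jamming: 3 × 2 × 5 = 30
  Lubricant film wear: 4 × 10 × 10 = 400
  Orifice fatigue crack: 2 × 7 × 4 = 56
  Lens out of tolerance: 10 × 8 × 8 = 640
  Keyway out of tolerance: 5 × 5 × 7 = 175
  Excessive membrane: 2 × 10 × 10 = 200
  Connector binding: 7 × 6 × 2 = 84
RPN > 188: Lubricant film wear (400), Lens out of tolerance (640), Excessive membrane (200).
Sum: 400 + 640 + 200 = 1240.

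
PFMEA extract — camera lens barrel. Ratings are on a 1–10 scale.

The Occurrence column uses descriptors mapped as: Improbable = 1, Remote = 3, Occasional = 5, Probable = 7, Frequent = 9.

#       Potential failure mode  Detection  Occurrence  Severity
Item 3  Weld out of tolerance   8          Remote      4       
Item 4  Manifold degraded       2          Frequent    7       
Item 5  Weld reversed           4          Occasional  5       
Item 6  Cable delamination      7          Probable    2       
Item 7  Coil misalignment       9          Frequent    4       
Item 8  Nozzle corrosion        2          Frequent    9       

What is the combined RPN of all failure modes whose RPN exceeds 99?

712

RPN = Severity × Occurrence × Detection:
  Item 3: 4 × 3 × 8 = 96
  Item 4: 7 × 9 × 2 = 126
  Item 5: 5 × 5 × 4 = 100
  Item 6: 2 × 7 × 7 = 98
  Item 7: 4 × 9 × 9 = 324
  Item 8: 9 × 9 × 2 = 162
RPN > 99: Item 4 (126), Item 5 (100), Item 7 (324), Item 8 (162).
Sum: 126 + 100 + 324 + 162 = 712.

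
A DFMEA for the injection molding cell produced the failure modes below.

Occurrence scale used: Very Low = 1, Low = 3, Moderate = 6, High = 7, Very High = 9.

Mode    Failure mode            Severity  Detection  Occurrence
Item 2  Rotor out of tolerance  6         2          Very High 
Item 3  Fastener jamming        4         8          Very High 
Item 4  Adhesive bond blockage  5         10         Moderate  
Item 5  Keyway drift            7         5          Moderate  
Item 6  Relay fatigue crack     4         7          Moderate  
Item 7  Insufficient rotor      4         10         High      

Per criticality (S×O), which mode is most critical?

Item 2

Criticality = Severity × Occurrence:
  Item 2: 6 × 9 = 54
  Item 3: 4 × 9 = 36
  Item 4: 5 × 6 = 30
  Item 5: 7 × 6 = 42
  Item 6: 4 × 6 = 24
  Item 7: 4 × 7 = 28
Highest criticality is 54 → Item 2.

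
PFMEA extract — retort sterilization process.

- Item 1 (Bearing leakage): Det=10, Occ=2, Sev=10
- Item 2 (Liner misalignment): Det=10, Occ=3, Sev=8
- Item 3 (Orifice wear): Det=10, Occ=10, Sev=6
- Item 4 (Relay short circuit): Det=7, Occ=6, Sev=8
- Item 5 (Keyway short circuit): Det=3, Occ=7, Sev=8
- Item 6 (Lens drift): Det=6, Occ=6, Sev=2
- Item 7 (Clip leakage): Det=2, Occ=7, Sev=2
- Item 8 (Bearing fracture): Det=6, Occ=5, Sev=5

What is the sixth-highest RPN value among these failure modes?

150

RPN = Severity × Occurrence × Detection:
  Item 1: 10 × 2 × 10 = 200
  Item 2: 8 × 3 × 10 = 240
  Item 3: 6 × 10 × 10 = 600
  Item 4: 8 × 6 × 7 = 336
  Item 5: 8 × 7 × 3 = 168
  Item 6: 2 × 6 × 6 = 72
  Item 7: 2 × 7 × 2 = 28
  Item 8: 5 × 5 × 6 = 150
Sorted descending: 600, 336, 240, 200, 168, 150, 72, 28.
The sixth-highest RPN is 150 (Item 8).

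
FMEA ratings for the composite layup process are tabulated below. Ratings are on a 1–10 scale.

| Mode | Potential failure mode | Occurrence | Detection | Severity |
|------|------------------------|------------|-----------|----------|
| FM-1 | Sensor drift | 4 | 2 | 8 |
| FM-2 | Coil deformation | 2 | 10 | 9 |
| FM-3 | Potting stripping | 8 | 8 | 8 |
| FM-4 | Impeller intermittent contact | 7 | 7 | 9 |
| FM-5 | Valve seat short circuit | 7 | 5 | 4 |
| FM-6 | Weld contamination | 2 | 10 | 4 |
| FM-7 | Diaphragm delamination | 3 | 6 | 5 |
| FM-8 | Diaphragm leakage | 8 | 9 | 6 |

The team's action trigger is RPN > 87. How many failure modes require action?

RPN = Severity × Occurrence × Detection:
  FM-1: 8 × 4 × 2 = 64
  FM-2: 9 × 2 × 10 = 180
  FM-3: 8 × 8 × 8 = 512
  FM-4: 9 × 7 × 7 = 441
  FM-5: 4 × 7 × 5 = 140
  FM-6: 4 × 2 × 10 = 80
  FM-7: 5 × 3 × 6 = 90
  FM-8: 6 × 8 × 9 = 432
Modes with RPN > 87: FM-2 (180), FM-3 (512), FM-4 (441), FM-5 (140), FM-7 (90), FM-8 (432) → 6.

6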